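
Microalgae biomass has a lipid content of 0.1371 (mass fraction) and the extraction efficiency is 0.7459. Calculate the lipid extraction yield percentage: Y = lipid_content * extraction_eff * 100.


Y = lipid_content * extraction_eff * 100
= 0.1371 * 0.7459 * 100
= 10.2263%

10.2263%


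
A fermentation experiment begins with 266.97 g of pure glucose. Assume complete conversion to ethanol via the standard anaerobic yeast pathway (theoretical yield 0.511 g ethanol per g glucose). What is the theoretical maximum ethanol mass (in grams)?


Theoretical ethanol yield: m_EtOH = 0.511 * m_glucose
m_EtOH = 0.511 * 266.97 = 136.4217 g

136.4217 g


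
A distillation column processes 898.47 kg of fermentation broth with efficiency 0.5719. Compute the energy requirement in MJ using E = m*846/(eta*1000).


E = m * 846 / (eta * 1000)
= 898.47 * 846 / (0.5719 * 1000)
= 1329.0883 MJ

1329.0883 MJ


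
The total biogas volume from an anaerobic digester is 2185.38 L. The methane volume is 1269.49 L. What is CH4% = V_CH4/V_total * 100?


CH4% = V_CH4 / V_total * 100
= 1269.49 / 2185.38 * 100
= 58.0901%

58.0901%


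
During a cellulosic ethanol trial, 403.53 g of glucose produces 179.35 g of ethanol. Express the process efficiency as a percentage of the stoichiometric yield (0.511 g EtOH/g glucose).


Fermentation efficiency = (actual / (0.511 * glucose)) * 100
= (179.35 / (0.511 * 403.53)) * 100
= 86.9770%

86.9770%


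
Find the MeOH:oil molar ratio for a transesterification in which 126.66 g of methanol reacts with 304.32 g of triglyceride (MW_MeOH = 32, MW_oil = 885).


Molar ratio = n_MeOH / n_oil = (MeOH/32) / (oil/885) = (MeOH * 885) / (32 * oil)
= (126.66 * 885) / (32 * 304.32)
= 11.5107

11.5107


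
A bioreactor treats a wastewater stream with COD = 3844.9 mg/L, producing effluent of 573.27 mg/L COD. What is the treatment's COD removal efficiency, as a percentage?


eta = (COD_in - COD_out) / COD_in * 100
= (3844.9 - 573.27) / 3844.9 * 100
= 85.0901%

85.0901%


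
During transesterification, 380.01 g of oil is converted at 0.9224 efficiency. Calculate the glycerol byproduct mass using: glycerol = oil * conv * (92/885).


glycerol = oil * conv * (92/885)
= 380.01 * 0.9224 * 92 / 885
= 36.4384 g

36.4384 g


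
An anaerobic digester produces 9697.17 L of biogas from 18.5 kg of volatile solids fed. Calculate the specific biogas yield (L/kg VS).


Y = V / VS
= 9697.17 / 18.5
= 524.1714 L/kg VS

524.1714 L/kg VS


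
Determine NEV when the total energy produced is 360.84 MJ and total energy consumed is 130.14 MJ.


NEV = E_out - E_in
= 360.84 - 130.14
= 230.7000 MJ

230.7000 MJ


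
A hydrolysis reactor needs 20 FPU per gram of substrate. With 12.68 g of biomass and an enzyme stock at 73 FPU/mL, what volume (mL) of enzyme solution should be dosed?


V = dosage * m_sub / activity
V = 20 * 12.68 / 73
V = 3.4740 mL

3.4740 mL


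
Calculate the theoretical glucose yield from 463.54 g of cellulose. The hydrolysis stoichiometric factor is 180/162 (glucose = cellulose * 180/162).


glucose = cellulose * 180/162
= 463.54 * 180/162
= 515.0444 g

515.0444 g


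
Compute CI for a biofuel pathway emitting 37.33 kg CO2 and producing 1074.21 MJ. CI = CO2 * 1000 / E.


CI = CO2 * 1000 / E
= 37.33 * 1000 / 1074.21
= 34.7511 g CO2/MJ

34.7511 g CO2/MJ


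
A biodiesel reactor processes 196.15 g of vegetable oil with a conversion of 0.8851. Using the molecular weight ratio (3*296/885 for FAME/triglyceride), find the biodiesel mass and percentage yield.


m_FAME = oil * conv * (3 * 296 / 885) = oil * conv * (888/885)
= 196.15 * 0.8851 * 888 / 885
= 174.2009 g
Y = m_FAME / oil * 100 = conv * (888/885) * 100
= 0.8851 * 888 / 885 * 100
= 88.81%

174.2009 g FAME; Y = 88.81%


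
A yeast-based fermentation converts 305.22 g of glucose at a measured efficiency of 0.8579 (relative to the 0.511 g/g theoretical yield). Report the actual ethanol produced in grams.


Actual ethanol: m = 0.511 * 305.22 * 0.8579
m = 133.8044 g

133.8044 g


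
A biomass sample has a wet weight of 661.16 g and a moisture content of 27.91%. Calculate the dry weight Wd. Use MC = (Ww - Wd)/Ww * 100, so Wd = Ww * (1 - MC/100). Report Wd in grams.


Wd = Ww * (1 - MC/100)
= 661.16 * (1 - 27.91/100)
= 476.6302 g

476.6302 g


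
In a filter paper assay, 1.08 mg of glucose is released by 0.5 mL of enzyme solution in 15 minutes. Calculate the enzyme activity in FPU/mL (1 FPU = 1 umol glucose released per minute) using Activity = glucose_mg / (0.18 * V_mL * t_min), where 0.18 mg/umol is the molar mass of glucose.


Activity = glucose_mg / (0.18 mg/umol * V_mL * t_min)
= 1.08 / (0.18 * 0.5 * 15)
= 0.8000 FPU/mL

0.8000 FPU/mL


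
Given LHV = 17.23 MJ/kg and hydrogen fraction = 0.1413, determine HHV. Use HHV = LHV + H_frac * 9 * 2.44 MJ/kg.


HHV = LHV + H_frac * 9 * 2.44
= 17.23 + 0.1413 * 9 * 2.44
= 20.3329 MJ/kg

20.3329 MJ/kg


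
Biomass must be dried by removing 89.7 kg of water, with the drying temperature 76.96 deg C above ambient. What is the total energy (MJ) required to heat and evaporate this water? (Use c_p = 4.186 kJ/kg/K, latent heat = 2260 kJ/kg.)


E = m_water * (4.186 * dT + 2260) / 1000
= 89.7 * (4.186 * 76.96 + 2260) / 1000
= 231.6193 MJ

231.6193 MJ


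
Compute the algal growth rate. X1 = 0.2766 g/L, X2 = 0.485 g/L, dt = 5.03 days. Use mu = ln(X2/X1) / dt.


mu = ln(X2/X1) / dt
= ln(0.485/0.2766) / 5.03
= 0.1116 per day

0.1116 per day


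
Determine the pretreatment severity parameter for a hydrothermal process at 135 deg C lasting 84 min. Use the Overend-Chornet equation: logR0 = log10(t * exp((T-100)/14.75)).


logR0 = log10(t * exp((T - 100) / 14.75))
= log10(84 * exp((135 - 100) / 14.75))
= 2.9548

2.9548


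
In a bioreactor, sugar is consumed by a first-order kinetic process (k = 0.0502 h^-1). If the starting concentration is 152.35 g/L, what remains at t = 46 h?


S = S0 * exp(-k * t)
S = 152.35 * exp(-0.0502 * 46)
S = 15.1346 g/L

15.1346 g/L


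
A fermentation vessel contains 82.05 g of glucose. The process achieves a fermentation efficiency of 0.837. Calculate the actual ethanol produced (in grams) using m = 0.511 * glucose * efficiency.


Actual ethanol: m = 0.511 * 82.05 * 0.837
m = 35.0934 g

35.0934 g


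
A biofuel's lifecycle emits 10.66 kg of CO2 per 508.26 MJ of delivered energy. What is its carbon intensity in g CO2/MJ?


CI = CO2 * 1000 / E
= 10.66 * 1000 / 508.26
= 20.9735 g CO2/MJ

20.9735 g CO2/MJ


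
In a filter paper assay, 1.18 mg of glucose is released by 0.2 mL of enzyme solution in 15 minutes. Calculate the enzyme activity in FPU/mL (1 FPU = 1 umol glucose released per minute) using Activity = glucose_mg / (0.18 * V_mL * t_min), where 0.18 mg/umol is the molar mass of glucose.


Activity = glucose_mg / (0.18 mg/umol * V_mL * t_min)
= 1.18 / (0.18 * 0.2 * 15)
= 2.1852 FPU/mL

2.1852 FPU/mL


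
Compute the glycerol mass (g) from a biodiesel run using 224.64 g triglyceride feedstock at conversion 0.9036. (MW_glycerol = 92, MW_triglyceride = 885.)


glycerol = oil * conv * (92/885)
= 224.64 * 0.9036 * 92 / 885
= 21.1012 g

21.1012 g


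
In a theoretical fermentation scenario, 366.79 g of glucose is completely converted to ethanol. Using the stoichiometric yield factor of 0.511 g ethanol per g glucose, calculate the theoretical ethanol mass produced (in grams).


Theoretical ethanol yield: m_EtOH = 0.511 * m_glucose
m_EtOH = 0.511 * 366.79 = 187.4297 g

187.4297 g


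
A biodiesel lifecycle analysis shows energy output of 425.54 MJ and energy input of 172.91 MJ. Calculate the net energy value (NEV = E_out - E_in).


NEV = E_out - E_in
= 425.54 - 172.91
= 252.6300 MJ

252.6300 MJ


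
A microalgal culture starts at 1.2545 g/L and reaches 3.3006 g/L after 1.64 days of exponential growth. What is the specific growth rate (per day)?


mu = ln(X2/X1) / dt
= ln(3.3006/1.2545) / 1.64
= 0.5899 per day

0.5899 per day


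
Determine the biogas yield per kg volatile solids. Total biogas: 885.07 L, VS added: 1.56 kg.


Y = V / VS
= 885.07 / 1.56
= 567.3526 L/kg VS

567.3526 L/kg VS


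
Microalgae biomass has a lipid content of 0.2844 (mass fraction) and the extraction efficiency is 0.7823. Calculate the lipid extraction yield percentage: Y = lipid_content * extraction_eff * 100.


Y = lipid_content * extraction_eff * 100
= 0.2844 * 0.7823 * 100
= 22.2486%

22.2486%


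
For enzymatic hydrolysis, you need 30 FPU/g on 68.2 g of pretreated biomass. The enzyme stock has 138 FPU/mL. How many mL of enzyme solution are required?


V = dosage * m_sub / activity
V = 30 * 68.2 / 138
V = 14.8261 mL

14.8261 mL


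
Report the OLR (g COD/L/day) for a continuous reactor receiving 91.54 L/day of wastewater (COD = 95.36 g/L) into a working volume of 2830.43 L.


OLR = Q * S / V
= 91.54 * 95.36 / 2830.43
= 3.0841 g/L/day

3.0841 g/L/day


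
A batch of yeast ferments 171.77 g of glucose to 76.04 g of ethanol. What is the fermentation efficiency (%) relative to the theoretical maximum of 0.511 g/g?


Fermentation efficiency = (actual / (0.511 * glucose)) * 100
= (76.04 / (0.511 * 171.77)) * 100
= 86.6311%

86.6311%


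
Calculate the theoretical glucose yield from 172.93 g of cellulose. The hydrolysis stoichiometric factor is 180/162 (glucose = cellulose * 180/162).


glucose = cellulose * 180/162
= 172.93 * 180/162
= 192.1444 g

192.1444 g


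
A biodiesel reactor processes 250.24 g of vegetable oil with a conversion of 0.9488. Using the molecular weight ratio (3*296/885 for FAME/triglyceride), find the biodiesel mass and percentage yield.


m_FAME = oil * conv * (3 * 296 / 885) = oil * conv * (888/885)
= 250.24 * 0.9488 * 888 / 885
= 238.2326 g
Y = m_FAME / oil * 100 = conv * (888/885) * 100
= 0.9488 * 888 / 885 * 100
= 95.20%

238.2326 g FAME; Y = 95.20%


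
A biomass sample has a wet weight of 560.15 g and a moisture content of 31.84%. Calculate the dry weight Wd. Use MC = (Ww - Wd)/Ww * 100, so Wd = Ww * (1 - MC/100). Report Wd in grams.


Wd = Ww * (1 - MC/100)
= 560.15 * (1 - 31.84/100)
= 381.7982 g

381.7982 g


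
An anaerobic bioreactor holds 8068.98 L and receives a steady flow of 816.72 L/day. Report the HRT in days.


HRT = V / Q
= 8068.98 / 816.72
= 9.8797 days

9.8797 days


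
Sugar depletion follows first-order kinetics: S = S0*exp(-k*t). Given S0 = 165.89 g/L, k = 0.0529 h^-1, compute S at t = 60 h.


S = S0 * exp(-k * t)
S = 165.89 * exp(-0.0529 * 60)
S = 6.9402 g/L

6.9402 g/L


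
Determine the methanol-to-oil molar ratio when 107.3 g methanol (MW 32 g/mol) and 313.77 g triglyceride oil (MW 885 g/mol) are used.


Molar ratio = n_MeOH / n_oil = (MeOH/32) / (oil/885) = (MeOH * 885) / (32 * oil)
= (107.3 * 885) / (32 * 313.77)
= 9.4576

9.4576


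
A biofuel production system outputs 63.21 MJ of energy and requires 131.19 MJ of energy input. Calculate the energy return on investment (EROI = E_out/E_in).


EROI = E_out / E_in
= 63.21 / 131.19
= 0.4818

0.4818


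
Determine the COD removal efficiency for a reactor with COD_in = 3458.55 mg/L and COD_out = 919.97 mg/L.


eta = (COD_in - COD_out) / COD_in * 100
= (3458.55 - 919.97) / 3458.55 * 100
= 73.4001%

73.4001%


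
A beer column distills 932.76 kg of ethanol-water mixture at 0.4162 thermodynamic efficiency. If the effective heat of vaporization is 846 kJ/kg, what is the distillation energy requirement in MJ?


E = m * 846 / (eta * 1000)
= 932.76 * 846 / (0.4162 * 1000)
= 1895.9994 MJ

1895.9994 MJ


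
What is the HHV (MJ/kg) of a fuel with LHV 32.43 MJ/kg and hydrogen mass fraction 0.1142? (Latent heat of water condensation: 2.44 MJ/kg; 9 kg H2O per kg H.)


HHV = LHV + H_frac * 9 * 2.44
= 32.43 + 0.1142 * 9 * 2.44
= 34.9378 MJ/kg

34.9378 MJ/kg


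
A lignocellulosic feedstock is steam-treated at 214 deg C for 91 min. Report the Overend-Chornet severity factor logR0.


logR0 = log10(t * exp((T - 100) / 14.75))
= log10(91 * exp((214 - 100) / 14.75))
= 5.3156

5.3156


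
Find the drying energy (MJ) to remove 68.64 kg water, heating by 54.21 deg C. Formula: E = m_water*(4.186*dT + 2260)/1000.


E = m_water * (4.186 * dT + 2260) / 1000
= 68.64 * (4.186 * 54.21 + 2260) / 1000
= 170.7024 MJ

170.7024 MJ


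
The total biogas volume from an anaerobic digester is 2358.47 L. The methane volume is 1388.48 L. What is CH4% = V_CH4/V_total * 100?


CH4% = V_CH4 / V_total * 100
= 1388.48 / 2358.47 * 100
= 58.8721%

58.8721%


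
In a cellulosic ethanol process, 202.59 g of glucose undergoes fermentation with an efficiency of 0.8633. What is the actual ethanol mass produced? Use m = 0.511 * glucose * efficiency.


Actual ethanol: m = 0.511 * 202.59 * 0.8633
m = 89.3718 g

89.3718 g


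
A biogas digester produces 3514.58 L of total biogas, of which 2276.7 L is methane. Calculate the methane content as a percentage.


CH4% = V_CH4 / V_total * 100
= 2276.7 / 3514.58 * 100
= 64.7787%

64.7787%


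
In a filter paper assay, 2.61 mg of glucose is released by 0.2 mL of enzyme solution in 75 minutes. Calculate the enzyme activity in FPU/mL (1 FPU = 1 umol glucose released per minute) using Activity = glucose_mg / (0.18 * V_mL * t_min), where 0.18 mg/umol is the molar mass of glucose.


Activity = glucose_mg / (0.18 mg/umol * V_mL * t_min)
= 2.61 / (0.18 * 0.2 * 75)
= 0.9667 FPU/mL

0.9667 FPU/mL


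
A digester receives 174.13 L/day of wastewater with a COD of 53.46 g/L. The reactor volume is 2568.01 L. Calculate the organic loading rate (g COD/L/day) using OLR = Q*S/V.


OLR = Q * S / V
= 174.13 * 53.46 / 2568.01
= 3.6250 g/L/day

3.6250 g/L/day


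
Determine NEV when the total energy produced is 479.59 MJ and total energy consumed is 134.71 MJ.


NEV = E_out - E_in
= 479.59 - 134.71
= 344.8800 MJ

344.8800 MJ


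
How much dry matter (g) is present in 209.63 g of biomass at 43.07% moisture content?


Wd = Ww * (1 - MC/100)
= 209.63 * (1 - 43.07/100)
= 119.3424 g

119.3424 g


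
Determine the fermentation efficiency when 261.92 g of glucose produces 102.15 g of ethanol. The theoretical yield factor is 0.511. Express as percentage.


Fermentation efficiency = (actual / (0.511 * glucose)) * 100
= (102.15 / (0.511 * 261.92)) * 100
= 76.3218%

76.3218%


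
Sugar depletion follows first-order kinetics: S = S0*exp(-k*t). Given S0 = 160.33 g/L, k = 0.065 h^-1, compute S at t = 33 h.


S = S0 * exp(-k * t)
S = 160.33 * exp(-0.065 * 33)
S = 18.7695 g/L

18.7695 g/L


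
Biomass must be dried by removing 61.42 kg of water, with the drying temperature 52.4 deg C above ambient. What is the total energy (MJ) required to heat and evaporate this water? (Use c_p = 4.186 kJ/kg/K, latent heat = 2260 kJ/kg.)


E = m_water * (4.186 * dT + 2260) / 1000
= 61.42 * (4.186 * 52.4 + 2260) / 1000
= 152.2815 MJ

152.2815 MJ


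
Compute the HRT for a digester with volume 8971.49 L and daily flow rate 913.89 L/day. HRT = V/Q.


HRT = V / Q
= 8971.49 / 913.89
= 9.8168 days

9.8168 days


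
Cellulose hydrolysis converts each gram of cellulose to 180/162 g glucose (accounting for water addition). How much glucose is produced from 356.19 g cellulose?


glucose = cellulose * 180/162
= 356.19 * 180/162
= 395.7667 g

395.7667 g


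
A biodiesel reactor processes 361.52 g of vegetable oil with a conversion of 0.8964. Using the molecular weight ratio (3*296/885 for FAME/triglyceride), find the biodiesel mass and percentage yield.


m_FAME = oil * conv * (3 * 296 / 885) = oil * conv * (888/885)
= 361.52 * 0.8964 * 888 / 885
= 325.1651 g
Y = m_FAME / oil * 100 = conv * (888/885) * 100
= 0.8964 * 888 / 885 * 100
= 89.94%

325.1651 g FAME; Y = 89.94%


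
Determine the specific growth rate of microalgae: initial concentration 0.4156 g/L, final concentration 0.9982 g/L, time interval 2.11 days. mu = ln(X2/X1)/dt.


mu = ln(X2/X1) / dt
= ln(0.9982/0.4156) / 2.11
= 0.4153 per day

0.4153 per day


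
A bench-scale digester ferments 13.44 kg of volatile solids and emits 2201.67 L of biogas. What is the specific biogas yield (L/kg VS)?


Y = V / VS
= 2201.67 / 13.44
= 163.8147 L/kg VS

163.8147 L/kg VS


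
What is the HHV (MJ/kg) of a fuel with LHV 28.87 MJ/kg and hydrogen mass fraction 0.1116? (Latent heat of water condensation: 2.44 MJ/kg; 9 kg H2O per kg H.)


HHV = LHV + H_frac * 9 * 2.44
= 28.87 + 0.1116 * 9 * 2.44
= 31.3207 MJ/kg

31.3207 MJ/kg


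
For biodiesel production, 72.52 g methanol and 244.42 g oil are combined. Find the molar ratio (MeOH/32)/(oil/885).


Molar ratio = n_MeOH / n_oil = (MeOH/32) / (oil/885) = (MeOH * 885) / (32 * oil)
= (72.52 * 885) / (32 * 244.42)
= 8.2057

8.2057


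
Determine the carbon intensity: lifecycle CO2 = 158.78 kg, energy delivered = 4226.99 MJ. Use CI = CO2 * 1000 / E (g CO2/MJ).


CI = CO2 * 1000 / E
= 158.78 * 1000 / 4226.99
= 37.5634 g CO2/MJ

37.5634 g CO2/MJ


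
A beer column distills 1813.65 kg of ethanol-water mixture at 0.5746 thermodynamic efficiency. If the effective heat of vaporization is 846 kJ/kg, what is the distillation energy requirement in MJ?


E = m * 846 / (eta * 1000)
= 1813.65 * 846 / (0.5746 * 1000)
= 2670.2887 MJ

2670.2887 MJ


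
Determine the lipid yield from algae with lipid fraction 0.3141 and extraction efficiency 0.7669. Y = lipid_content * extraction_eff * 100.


Y = lipid_content * extraction_eff * 100
= 0.3141 * 0.7669 * 100
= 24.0883%

24.0883%


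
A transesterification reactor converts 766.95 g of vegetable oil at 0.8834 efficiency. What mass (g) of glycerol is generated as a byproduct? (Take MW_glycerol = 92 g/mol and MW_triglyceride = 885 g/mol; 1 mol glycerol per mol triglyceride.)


glycerol = oil * conv * (92/885)
= 766.95 * 0.8834 * 92 / 885
= 70.4318 g

70.4318 g


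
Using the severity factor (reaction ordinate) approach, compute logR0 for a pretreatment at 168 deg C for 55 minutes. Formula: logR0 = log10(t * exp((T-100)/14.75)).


logR0 = log10(t * exp((T - 100) / 14.75))
= log10(55 * exp((168 - 100) / 14.75))
= 3.7425

3.7425


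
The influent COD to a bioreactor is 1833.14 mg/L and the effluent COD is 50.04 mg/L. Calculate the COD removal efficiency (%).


eta = (COD_in - COD_out) / COD_in * 100
= (1833.14 - 50.04) / 1833.14 * 100
= 97.2703%

97.2703%


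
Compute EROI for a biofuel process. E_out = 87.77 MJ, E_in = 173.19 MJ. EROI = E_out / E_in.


EROI = E_out / E_in
= 87.77 / 173.19
= 0.5068

0.5068


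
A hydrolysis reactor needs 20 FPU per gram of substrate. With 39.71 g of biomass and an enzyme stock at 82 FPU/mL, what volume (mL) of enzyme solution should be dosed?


V = dosage * m_sub / activity
V = 20 * 39.71 / 82
V = 9.6854 mL

9.6854 mL


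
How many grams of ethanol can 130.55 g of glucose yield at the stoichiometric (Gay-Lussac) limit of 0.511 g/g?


Theoretical ethanol yield: m_EtOH = 0.511 * m_glucose
m_EtOH = 0.511 * 130.55 = 66.7111 g

66.7111 g


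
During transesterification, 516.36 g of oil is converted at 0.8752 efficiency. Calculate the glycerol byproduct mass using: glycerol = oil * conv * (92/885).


glycerol = oil * conv * (92/885)
= 516.36 * 0.8752 * 92 / 885
= 46.9791 g

46.9791 g


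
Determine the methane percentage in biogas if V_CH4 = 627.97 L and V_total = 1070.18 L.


CH4% = V_CH4 / V_total * 100
= 627.97 / 1070.18 * 100
= 58.6789%

58.6789%


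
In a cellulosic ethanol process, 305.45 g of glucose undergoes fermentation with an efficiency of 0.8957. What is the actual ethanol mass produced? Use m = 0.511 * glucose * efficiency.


Actual ethanol: m = 0.511 * 305.45 * 0.8957
m = 139.8053 g

139.8053 g


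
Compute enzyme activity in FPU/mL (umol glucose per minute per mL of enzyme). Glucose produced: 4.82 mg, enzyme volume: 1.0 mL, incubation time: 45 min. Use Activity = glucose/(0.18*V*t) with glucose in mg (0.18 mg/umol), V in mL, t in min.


Activity = glucose_mg / (0.18 mg/umol * V_mL * t_min)
= 4.82 / (0.18 * 1.0 * 45)
= 0.5951 FPU/mL

0.5951 FPU/mL


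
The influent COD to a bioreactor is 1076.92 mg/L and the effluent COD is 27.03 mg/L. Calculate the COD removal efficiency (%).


eta = (COD_in - COD_out) / COD_in * 100
= (1076.92 - 27.03) / 1076.92 * 100
= 97.4901%

97.4901%


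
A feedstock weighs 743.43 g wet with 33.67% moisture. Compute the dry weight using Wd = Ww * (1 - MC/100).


Wd = Ww * (1 - MC/100)
= 743.43 * (1 - 33.67/100)
= 493.1171 g

493.1171 g


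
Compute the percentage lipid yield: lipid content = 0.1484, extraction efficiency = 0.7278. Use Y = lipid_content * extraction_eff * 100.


Y = lipid_content * extraction_eff * 100
= 0.1484 * 0.7278 * 100
= 10.8006%

10.8006%


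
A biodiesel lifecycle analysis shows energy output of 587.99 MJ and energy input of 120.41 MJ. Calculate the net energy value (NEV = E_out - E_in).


NEV = E_out - E_in
= 587.99 - 120.41
= 467.5800 MJ

467.5800 MJ


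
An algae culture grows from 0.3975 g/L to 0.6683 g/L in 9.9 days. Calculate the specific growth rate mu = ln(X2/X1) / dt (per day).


mu = ln(X2/X1) / dt
= ln(0.6683/0.3975) / 9.9
= 0.0525 per day

0.0525 per day


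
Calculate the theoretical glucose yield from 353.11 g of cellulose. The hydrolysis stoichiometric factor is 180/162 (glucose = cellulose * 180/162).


glucose = cellulose * 180/162
= 353.11 * 180/162
= 392.3444 g

392.3444 g


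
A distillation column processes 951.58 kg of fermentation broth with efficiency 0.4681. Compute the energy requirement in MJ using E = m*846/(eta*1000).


E = m * 846 / (eta * 1000)
= 951.58 * 846 / (0.4681 * 1000)
= 1719.7964 MJ

1719.7964 MJ


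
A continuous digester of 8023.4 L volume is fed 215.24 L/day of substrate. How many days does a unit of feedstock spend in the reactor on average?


HRT = V / Q
= 8023.4 / 215.24
= 37.2765 days

37.2765 days


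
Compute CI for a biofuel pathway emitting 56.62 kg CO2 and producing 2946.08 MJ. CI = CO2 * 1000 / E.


CI = CO2 * 1000 / E
= 56.62 * 1000 / 2946.08
= 19.2188 g CO2/MJ

19.2188 g CO2/MJ


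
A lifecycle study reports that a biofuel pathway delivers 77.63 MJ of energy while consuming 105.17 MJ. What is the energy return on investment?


EROI = E_out / E_in
= 77.63 / 105.17
= 0.7381

0.7381


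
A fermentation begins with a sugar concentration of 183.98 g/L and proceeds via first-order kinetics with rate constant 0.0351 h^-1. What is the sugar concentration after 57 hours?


S = S0 * exp(-k * t)
S = 183.98 * exp(-0.0351 * 57)
S = 24.8816 g/L

24.8816 g/L


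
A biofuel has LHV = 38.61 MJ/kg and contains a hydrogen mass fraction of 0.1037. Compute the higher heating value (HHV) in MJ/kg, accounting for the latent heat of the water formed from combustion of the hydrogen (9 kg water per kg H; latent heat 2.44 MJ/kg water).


HHV = LHV + H_frac * 9 * 2.44
= 38.61 + 0.1037 * 9 * 2.44
= 40.8873 MJ/kg

40.8873 MJ/kg


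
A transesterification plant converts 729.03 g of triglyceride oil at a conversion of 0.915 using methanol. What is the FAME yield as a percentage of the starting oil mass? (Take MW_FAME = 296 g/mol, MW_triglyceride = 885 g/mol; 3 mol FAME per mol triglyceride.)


m_FAME = oil * conv * (3 * 296 / 885) = oil * conv * (888/885)
= 729.03 * 0.915 * 888 / 885
= 669.3237 g
Y = m_FAME / oil * 100 = conv * (888/885) * 100
= 0.915 * 888 / 885 * 100
= 91.81%

91.81%


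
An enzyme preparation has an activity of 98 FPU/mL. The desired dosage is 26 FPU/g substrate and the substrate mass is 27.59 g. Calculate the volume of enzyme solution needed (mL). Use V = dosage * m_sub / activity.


V = dosage * m_sub / activity
V = 26 * 27.59 / 98
V = 7.3198 mL

7.3198 mL


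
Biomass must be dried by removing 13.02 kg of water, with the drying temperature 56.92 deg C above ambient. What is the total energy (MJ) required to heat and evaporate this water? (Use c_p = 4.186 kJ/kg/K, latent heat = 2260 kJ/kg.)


E = m_water * (4.186 * dT + 2260) / 1000
= 13.02 * (4.186 * 56.92 + 2260) / 1000
= 32.5274 MJ

32.5274 MJ


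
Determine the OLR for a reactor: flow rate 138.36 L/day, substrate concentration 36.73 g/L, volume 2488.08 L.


OLR = Q * S / V
= 138.36 * 36.73 / 2488.08
= 2.0425 g/L/day

2.0425 g/L/day


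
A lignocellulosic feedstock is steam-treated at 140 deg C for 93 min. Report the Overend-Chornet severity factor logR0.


logR0 = log10(t * exp((T - 100) / 14.75))
= log10(93 * exp((140 - 100) / 14.75))
= 3.1462

3.1462


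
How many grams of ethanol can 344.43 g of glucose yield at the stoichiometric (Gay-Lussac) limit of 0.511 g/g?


Theoretical ethanol yield: m_EtOH = 0.511 * m_glucose
m_EtOH = 0.511 * 344.43 = 176.0037 g

176.0037 g


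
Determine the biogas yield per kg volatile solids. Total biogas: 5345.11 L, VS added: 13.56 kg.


Y = V / VS
= 5345.11 / 13.56
= 394.1822 L/kg VS

394.1822 L/kg VS


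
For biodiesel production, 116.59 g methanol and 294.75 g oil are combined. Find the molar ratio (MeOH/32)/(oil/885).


Molar ratio = n_MeOH / n_oil = (MeOH/32) / (oil/885) = (MeOH * 885) / (32 * oil)
= (116.59 * 885) / (32 * 294.75)
= 10.9396

10.9396


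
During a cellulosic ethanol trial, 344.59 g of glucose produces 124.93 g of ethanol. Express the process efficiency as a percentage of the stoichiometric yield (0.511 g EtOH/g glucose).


Fermentation efficiency = (actual / (0.511 * glucose)) * 100
= (124.93 / (0.511 * 344.59)) * 100
= 70.9485%

70.9485%


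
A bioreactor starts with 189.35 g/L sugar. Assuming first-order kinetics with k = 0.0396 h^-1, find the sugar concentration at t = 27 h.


S = S0 * exp(-k * t)
S = 189.35 * exp(-0.0396 * 27)
S = 65.0006 g/L

65.0006 g/L


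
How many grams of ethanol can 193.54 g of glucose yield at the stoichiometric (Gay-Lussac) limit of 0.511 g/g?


Theoretical ethanol yield: m_EtOH = 0.511 * m_glucose
m_EtOH = 0.511 * 193.54 = 98.8989 g

98.8989 g


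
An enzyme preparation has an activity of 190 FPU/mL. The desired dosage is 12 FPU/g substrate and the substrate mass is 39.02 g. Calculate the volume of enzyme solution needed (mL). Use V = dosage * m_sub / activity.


V = dosage * m_sub / activity
V = 12 * 39.02 / 190
V = 2.4644 mL

2.4644 mL


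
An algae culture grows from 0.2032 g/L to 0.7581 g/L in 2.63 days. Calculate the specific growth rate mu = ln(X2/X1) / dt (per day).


mu = ln(X2/X1) / dt
= ln(0.7581/0.2032) / 2.63
= 0.5006 per day

0.5006 per day


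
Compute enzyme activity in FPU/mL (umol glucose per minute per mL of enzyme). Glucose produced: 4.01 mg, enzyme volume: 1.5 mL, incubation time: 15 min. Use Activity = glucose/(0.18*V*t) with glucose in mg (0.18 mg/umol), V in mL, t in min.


Activity = glucose_mg / (0.18 mg/umol * V_mL * t_min)
= 4.01 / (0.18 * 1.5 * 15)
= 0.9901 FPU/mL

0.9901 FPU/mL


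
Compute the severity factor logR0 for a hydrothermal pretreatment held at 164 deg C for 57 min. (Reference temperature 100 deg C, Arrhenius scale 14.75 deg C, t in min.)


logR0 = log10(t * exp((T - 100) / 14.75))
= log10(57 * exp((164 - 100) / 14.75))
= 3.6403

3.6403


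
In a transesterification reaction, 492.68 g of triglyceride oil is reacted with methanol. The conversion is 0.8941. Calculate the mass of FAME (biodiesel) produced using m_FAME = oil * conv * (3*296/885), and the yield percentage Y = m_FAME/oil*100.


m_FAME = oil * conv * (3 * 296 / 885) = oil * conv * (888/885)
= 492.68 * 0.8941 * 888 / 885
= 441.9984 g
Y = m_FAME / oil * 100 = conv * (888/885) * 100
= 0.8941 * 888 / 885 * 100
= 89.71%

441.9984 g FAME; Y = 89.71%


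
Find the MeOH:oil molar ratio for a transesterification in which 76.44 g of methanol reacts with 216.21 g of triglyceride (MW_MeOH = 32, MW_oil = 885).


Molar ratio = n_MeOH / n_oil = (MeOH/32) / (oil/885) = (MeOH * 885) / (32 * oil)
= (76.44 * 885) / (32 * 216.21)
= 9.7777

9.7777


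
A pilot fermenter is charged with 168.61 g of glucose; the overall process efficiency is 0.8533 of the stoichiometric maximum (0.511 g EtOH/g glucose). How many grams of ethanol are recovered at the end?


Actual ethanol: m = 0.511 * 168.61 * 0.8533
m = 73.5201 g

73.5201 g


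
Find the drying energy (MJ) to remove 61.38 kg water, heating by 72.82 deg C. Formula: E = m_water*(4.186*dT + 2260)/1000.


E = m_water * (4.186 * dT + 2260) / 1000
= 61.38 * (4.186 * 72.82 + 2260) / 1000
= 157.4289 MJ

157.4289 MJ


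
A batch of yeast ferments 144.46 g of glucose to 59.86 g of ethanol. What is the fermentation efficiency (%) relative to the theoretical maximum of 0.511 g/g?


Fermentation efficiency = (actual / (0.511 * glucose)) * 100
= (59.86 / (0.511 * 144.46)) * 100
= 81.0902%

81.0902%


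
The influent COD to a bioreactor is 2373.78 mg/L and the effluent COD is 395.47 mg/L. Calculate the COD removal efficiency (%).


eta = (COD_in - COD_out) / COD_in * 100
= (2373.78 - 395.47) / 2373.78 * 100
= 83.3401%

83.3401%


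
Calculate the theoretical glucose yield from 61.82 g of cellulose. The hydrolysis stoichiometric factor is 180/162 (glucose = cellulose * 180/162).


glucose = cellulose * 180/162
= 61.82 * 180/162
= 68.6889 g

68.6889 g


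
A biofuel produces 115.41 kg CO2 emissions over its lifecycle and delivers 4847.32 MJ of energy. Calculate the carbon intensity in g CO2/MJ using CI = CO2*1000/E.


CI = CO2 * 1000 / E
= 115.41 * 1000 / 4847.32
= 23.8090 g CO2/MJ

23.8090 g CO2/MJ


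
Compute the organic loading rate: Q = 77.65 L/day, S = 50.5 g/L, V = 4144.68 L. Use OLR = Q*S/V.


OLR = Q * S / V
= 77.65 * 50.5 / 4144.68
= 0.9461 g/L/day

0.9461 g/L/day


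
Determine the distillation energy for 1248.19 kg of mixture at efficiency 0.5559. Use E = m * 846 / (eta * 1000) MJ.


E = m * 846 / (eta * 1000)
= 1248.19 * 846 / (0.5559 * 1000)
= 1899.5660 MJ

1899.5660 MJ


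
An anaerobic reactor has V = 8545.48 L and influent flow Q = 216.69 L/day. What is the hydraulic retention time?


HRT = V / Q
= 8545.48 / 216.69
= 39.4364 days

39.4364 days


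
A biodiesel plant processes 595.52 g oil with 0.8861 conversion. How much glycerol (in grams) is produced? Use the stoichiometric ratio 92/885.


glycerol = oil * conv * (92/885)
= 595.52 * 0.8861 * 92 / 885
= 54.8559 g

54.8559 g


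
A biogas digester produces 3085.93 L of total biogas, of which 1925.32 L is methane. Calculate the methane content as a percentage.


CH4% = V_CH4 / V_total * 100
= 1925.32 / 3085.93 * 100
= 62.3903%

62.3903%


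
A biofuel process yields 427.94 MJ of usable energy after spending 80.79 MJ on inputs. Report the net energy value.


NEV = E_out - E_in
= 427.94 - 80.79
= 347.1500 MJ

347.1500 MJ


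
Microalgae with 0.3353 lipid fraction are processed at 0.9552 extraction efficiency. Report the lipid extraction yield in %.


Y = lipid_content * extraction_eff * 100
= 0.3353 * 0.9552 * 100
= 32.0279%

32.0279%


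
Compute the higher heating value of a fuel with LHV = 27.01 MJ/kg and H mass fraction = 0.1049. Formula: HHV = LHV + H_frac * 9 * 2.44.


HHV = LHV + H_frac * 9 * 2.44
= 27.01 + 0.1049 * 9 * 2.44
= 29.3136 MJ/kg

29.3136 MJ/kg


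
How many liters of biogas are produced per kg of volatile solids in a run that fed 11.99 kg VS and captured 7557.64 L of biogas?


Y = V / VS
= 7557.64 / 11.99
= 630.3286 L/kg VS

630.3286 L/kg VS


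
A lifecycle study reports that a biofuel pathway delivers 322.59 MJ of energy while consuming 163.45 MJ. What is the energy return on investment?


EROI = E_out / E_in
= 322.59 / 163.45
= 1.9736

1.9736


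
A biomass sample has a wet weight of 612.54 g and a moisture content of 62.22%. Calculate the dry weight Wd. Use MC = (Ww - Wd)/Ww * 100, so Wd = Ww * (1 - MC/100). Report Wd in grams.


Wd = Ww * (1 - MC/100)
= 612.54 * (1 - 62.22/100)
= 231.4176 g

231.4176 g


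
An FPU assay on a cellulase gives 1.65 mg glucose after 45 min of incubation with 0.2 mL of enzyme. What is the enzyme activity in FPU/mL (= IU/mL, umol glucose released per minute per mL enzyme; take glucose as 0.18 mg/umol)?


Activity = glucose_mg / (0.18 mg/umol * V_mL * t_min)
= 1.65 / (0.18 * 0.2 * 45)
= 1.0185 FPU/mL

1.0185 FPU/mL


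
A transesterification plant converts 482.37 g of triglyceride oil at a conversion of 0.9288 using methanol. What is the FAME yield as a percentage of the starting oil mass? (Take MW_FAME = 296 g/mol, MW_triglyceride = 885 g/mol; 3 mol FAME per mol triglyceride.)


m_FAME = oil * conv * (3 * 296 / 885) = oil * conv * (888/885)
= 482.37 * 0.9288 * 888 / 885
= 449.5440 g
Y = m_FAME / oil * 100 = conv * (888/885) * 100
= 0.9288 * 888 / 885 * 100
= 93.19%

93.19%


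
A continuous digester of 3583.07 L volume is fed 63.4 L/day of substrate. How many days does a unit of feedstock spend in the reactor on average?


HRT = V / Q
= 3583.07 / 63.4
= 56.5153 days

56.5153 days


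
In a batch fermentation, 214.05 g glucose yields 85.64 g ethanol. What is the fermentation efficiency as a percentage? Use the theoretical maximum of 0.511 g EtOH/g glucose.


Fermentation efficiency = (actual / (0.511 * glucose)) * 100
= (85.64 / (0.511 * 214.05)) * 100
= 78.2962%

78.2962%


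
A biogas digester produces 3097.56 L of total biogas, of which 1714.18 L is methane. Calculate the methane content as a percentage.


CH4% = V_CH4 / V_total * 100
= 1714.18 / 3097.56 * 100
= 55.3397%

55.3397%


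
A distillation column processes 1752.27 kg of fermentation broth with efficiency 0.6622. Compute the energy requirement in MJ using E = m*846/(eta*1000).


E = m * 846 / (eta * 1000)
= 1752.27 * 846 / (0.6622 * 1000)
= 2238.6294 MJ

2238.6294 MJ


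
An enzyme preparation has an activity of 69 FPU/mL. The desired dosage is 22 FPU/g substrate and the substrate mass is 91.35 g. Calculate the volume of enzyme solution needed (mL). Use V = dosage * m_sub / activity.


V = dosage * m_sub / activity
V = 22 * 91.35 / 69
V = 29.1261 mL

29.1261 mL


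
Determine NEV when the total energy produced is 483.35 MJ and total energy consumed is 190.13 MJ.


NEV = E_out - E_in
= 483.35 - 190.13
= 293.2200 MJ

293.2200 MJ


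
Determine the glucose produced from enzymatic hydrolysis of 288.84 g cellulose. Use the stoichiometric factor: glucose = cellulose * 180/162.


glucose = cellulose * 180/162
= 288.84 * 180/162
= 320.9333 g

320.9333 g


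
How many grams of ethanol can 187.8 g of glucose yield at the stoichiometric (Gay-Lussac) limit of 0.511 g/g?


Theoretical ethanol yield: m_EtOH = 0.511 * m_glucose
m_EtOH = 0.511 * 187.8 = 95.9658 g

95.9658 g


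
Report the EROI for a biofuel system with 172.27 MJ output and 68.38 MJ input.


EROI = E_out / E_in
= 172.27 / 68.38
= 2.5193

2.5193


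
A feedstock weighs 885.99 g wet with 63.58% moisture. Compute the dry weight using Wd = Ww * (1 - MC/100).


Wd = Ww * (1 - MC/100)
= 885.99 * (1 - 63.58/100)
= 322.6776 g

322.6776 g


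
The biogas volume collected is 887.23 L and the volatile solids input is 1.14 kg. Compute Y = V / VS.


Y = V / VS
= 887.23 / 1.14
= 778.2719 L/kg VS

778.2719 L/kg VS


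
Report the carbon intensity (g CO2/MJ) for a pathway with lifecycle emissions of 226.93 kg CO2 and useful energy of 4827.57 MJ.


CI = CO2 * 1000 / E
= 226.93 * 1000 / 4827.57
= 47.0071 g CO2/MJ

47.0071 g CO2/MJ


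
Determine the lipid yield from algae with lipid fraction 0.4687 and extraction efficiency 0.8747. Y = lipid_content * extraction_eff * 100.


Y = lipid_content * extraction_eff * 100
= 0.4687 * 0.8747 * 100
= 40.9972%

40.9972%


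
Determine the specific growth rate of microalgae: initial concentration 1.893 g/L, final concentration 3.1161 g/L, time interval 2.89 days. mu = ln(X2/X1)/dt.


mu = ln(X2/X1) / dt
= ln(3.1161/1.893) / 2.89
= 0.1725 per day

0.1725 per day


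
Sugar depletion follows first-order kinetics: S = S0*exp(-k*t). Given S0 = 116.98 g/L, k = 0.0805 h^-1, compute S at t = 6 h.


S = S0 * exp(-k * t)
S = 116.98 * exp(-0.0805 * 6)
S = 72.1685 g/L

72.1685 g/L


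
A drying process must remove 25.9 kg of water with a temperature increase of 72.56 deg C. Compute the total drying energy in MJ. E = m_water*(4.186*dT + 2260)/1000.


E = m_water * (4.186 * dT + 2260) / 1000
= 25.9 * (4.186 * 72.56 + 2260) / 1000
= 66.4008 MJ

66.4008 MJ


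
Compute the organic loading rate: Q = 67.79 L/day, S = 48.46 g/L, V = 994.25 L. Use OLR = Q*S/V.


OLR = Q * S / V
= 67.79 * 48.46 / 994.25
= 3.3041 g/L/day

3.3041 g/L/day


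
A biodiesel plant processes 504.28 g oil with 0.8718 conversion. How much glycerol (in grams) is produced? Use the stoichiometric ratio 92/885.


glycerol = oil * conv * (92/885)
= 504.28 * 0.8718 * 92 / 885
= 45.7018 g

45.7018 g


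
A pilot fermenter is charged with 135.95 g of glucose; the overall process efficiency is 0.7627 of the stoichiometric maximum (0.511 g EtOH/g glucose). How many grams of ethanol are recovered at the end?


Actual ethanol: m = 0.511 * 135.95 * 0.7627
m = 52.9851 g

52.9851 g


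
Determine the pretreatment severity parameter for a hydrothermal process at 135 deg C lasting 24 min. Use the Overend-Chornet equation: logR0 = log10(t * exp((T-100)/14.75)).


logR0 = log10(t * exp((T - 100) / 14.75))
= log10(24 * exp((135 - 100) / 14.75))
= 2.4107

2.4107


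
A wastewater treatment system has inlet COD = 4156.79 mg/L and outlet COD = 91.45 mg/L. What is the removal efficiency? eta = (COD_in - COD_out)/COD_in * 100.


eta = (COD_in - COD_out) / COD_in * 100
= (4156.79 - 91.45) / 4156.79 * 100
= 97.8000%

97.8000%


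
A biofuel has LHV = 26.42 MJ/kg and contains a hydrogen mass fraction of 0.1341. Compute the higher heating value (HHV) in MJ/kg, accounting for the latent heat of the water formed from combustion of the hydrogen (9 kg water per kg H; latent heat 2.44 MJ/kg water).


HHV = LHV + H_frac * 9 * 2.44
= 26.42 + 0.1341 * 9 * 2.44
= 29.3648 MJ/kg

29.3648 MJ/kg


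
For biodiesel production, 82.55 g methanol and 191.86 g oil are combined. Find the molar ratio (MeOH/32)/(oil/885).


Molar ratio = n_MeOH / n_oil = (MeOH/32) / (oil/885) = (MeOH * 885) / (32 * oil)
= (82.55 * 885) / (32 * 191.86)
= 11.8994

11.8994


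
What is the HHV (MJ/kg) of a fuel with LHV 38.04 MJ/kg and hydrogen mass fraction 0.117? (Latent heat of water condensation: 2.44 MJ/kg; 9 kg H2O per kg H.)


HHV = LHV + H_frac * 9 * 2.44
= 38.04 + 0.117 * 9 * 2.44
= 40.6093 MJ/kg

40.6093 MJ/kg


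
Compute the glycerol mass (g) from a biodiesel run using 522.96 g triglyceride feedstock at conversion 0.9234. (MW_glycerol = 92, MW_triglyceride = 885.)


glycerol = oil * conv * (92/885)
= 522.96 * 0.9234 * 92 / 885
= 50.1999 g

50.1999 g


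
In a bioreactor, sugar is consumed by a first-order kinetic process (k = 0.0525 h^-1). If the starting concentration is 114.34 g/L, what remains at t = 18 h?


S = S0 * exp(-k * t)
S = 114.34 * exp(-0.0525 * 18)
S = 44.4416 g/L

44.4416 g/L


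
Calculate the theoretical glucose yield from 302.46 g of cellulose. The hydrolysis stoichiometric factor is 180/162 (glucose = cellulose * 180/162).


glucose = cellulose * 180/162
= 302.46 * 180/162
= 336.0667 g

336.0667 g


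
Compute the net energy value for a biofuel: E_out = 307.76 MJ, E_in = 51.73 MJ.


NEV = E_out - E_in
= 307.76 - 51.73
= 256.0300 MJ

256.0300 MJ


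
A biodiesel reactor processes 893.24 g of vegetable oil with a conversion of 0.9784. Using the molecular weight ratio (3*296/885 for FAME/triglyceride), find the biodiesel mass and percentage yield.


m_FAME = oil * conv * (3 * 296 / 885) = oil * conv * (888/885)
= 893.24 * 0.9784 * 888 / 885
= 876.9085 g
Y = m_FAME / oil * 100 = conv * (888/885) * 100
= 0.9784 * 888 / 885 * 100
= 98.17%

876.9085 g FAME; Y = 98.17%


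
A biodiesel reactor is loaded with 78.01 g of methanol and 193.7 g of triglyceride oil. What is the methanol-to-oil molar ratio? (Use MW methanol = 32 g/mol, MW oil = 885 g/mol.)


Molar ratio = n_MeOH / n_oil = (MeOH/32) / (oil/885) = (MeOH * 885) / (32 * oil)
= (78.01 * 885) / (32 * 193.7)
= 11.1382

11.1382
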